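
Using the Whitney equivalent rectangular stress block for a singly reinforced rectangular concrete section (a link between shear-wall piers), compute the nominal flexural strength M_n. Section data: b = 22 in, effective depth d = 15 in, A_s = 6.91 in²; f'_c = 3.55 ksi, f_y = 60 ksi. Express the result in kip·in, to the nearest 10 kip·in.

M_n ≈ 4920 kip·in

T = A_s f_y = 6.91 × 60 = 414.6 kips.
a = T/(0.85 f'_c b) = 414.6/(0.85 × 3.55 × 22) = 6.245 in.
M_n = T(d − a/2) = 414.6 × (15 − 3.1225) = 4924.4 kip·in.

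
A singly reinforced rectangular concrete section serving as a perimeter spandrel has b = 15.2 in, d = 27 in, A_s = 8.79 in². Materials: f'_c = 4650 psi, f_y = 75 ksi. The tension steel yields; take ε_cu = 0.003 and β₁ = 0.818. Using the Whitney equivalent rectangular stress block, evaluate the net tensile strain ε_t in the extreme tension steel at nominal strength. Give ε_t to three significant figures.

ε_t ≈ 0.00304

a = A_s f_y/(0.85 f'_c b) = 10.973 in.
β₁ = 0.818, so c = a/β₁ = 10.973/0.818 = 13.414 in.
From the linear strain diagram with ε_cu = 0.003: ε_t = 0.003 (d − c)/c = 0.003 × (27 − 13.414)/13.414 = 0.00304.
ε_t < 0.004 — the section is over-reinforced for flexure under ACI limits.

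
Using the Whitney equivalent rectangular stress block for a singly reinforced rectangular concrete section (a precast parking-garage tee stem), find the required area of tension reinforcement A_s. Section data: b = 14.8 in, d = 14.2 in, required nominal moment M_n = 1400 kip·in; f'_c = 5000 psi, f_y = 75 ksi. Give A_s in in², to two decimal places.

A_s ≈ 1.40 in²

From M_n = 0.85 f'_c a b (d − a/2):
a = d − √(d² − 2M_n/(0.85 f'_c b)) = 14.2 − √(14.2² − 2 × 1400/(0.85 × 5 × 14.8)) = 1.665 in.
A_s = 0.85 f'_c a b / f_y = 0.85 × 5 × 1.665 × 14.8 / 75 = 1.396 in².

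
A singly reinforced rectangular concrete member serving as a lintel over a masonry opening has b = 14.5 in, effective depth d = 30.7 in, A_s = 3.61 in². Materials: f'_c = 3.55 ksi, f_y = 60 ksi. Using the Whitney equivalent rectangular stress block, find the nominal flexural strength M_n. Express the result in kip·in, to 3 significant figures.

T = A_s f_y = 3.61 × 60 = 216.6 kips.
a = T/(0.85 f'_c b) = 216.6/(0.85 × 3.55 × 14.5) = 4.950 in.
M_n = T(d − a/2) = 216.6 × (30.7 − 2.475) = 6113.5 kip·in.

M_n ≈ 6110 kip·in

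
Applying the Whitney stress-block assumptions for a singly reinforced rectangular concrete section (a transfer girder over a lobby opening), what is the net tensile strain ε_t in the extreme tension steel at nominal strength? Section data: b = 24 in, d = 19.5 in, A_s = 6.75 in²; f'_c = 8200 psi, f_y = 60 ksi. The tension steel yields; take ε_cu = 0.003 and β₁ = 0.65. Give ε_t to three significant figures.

a = A_s f_y/(0.85 f'_c b) = 2.421 in.
β₁ = 0.65, so c = a/β₁ = 2.421/0.65 = 3.725 in.
From the linear strain diagram with ε_cu = 0.003: ε_t = 0.003 (d − c)/c = 0.003 × (19.5 − 3.725)/3.725 = 0.0127.
Since ε_t ≥ 0.005, the section is tension-controlled.

ε_t ≈ 0.0127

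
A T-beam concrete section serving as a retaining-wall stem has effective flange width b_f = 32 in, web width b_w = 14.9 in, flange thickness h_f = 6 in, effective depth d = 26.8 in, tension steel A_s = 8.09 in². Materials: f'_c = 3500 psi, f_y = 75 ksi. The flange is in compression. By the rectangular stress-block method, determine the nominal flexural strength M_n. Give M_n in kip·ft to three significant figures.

Tension: T = A_s f_y = 8.09 × 75 = 606.75 kips.
Try a within the flange: a = T/(0.85 f'_c b_f) = 606.75/(0.85 × 3.5 × 32) = 6.373 in.
a = 6.373 > h_f = 6 in: the block extends into the web. Split into flange-overhang and web parts.
C_f = 0.85 f'_c (b_f − b_w) h_f = 0.85 × 3.5 × (32 − 14.9) × 6 = 305.2 kips.
Remaining web compression depth: a_w = (T − C_f)/(0.85 f'_c b_w) = (606.75 − 305.2)/(0.85 × 3.5 × 14.9) = 6.803 in.
M_n = C_f(d − h_f/2) + (T − C_f)(d − a_w/2) = 305.2 × (26.8 − 3) + 301.55 × (26.8 − 3.4015) = 7263.8 + 7055.8 = 14319.6 kip·in.
M_n = 14319.6/12 = 1193.30 kip·ft.

M_n ≈ 1190 kip·ft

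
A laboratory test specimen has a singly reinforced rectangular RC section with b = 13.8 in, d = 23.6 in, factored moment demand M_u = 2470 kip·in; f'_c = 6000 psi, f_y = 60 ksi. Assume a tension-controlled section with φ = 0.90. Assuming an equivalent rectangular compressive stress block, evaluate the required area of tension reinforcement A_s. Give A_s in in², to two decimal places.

M_n = M_u/φ = 2470/0.90 = 2744.44 kip·in.
From M_n = 0.85 f'_c a b (d − a/2):
a = d − √(d² − 2M_n/(0.85 f'_c b)) = 23.6 − √(23.6² − 2 × 2744.44/(0.85 × 6 × 13.8)) = 1.715 in.
A_s = 0.85 f'_c a b / f_y = 0.85 × 6 × 1.715 × 13.8 / 60 = 2.012 in².

A_s ≈ 2.01 in²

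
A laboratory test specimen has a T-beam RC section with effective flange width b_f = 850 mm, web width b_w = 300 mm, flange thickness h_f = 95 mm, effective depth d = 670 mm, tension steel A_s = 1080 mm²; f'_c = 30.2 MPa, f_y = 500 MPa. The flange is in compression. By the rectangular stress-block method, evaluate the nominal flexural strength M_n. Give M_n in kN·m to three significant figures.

M_n ≈ 355 kN·m

Tension: T = A_s f_y = 1080 × 500 = 540000 N.
Try a within the flange: a = T/(0.85 f'_c b_f) = 540000/(0.85 × 30.2 × 850) = 24.75 mm.
Since a = 24.75 ≤ h_f = 95 mm, the stress block lies entirely in the flange; analyse as a rectangular beam of width b_f.
M_n = T(d − a/2) = 540000 × (670 − 12.375) = 355.12 × 10⁶ N·mm.
M_n = 355.12 kN·m.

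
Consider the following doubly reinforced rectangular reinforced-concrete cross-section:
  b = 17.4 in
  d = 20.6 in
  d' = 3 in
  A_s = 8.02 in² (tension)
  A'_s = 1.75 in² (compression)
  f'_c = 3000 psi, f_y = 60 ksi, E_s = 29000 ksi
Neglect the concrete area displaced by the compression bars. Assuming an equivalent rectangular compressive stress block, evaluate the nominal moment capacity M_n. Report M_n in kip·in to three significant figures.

M_n ≈ 8000 kip·in

Assume both steels yield.
a = (A_s − A'_s) f_y/(0.85 f'_c b) = (8.02 − 1.75) × 60/(0.85 × 3 × 17.4) = 8.479 in.
c = a/β₁ = 8.479/0.85 = 9.975 in; ε'_s = 0.003(c − d')/c = 0.0021 ≥ ε_y = 0.0021, so the compression steel yields.
M_n = (A_s − A'_s) f_y (d − a/2) + A'_s f_y (d − d') = 376.2 × (20.6 − 4.2395) + 105 × (20.6 − 3) = 6154.8 + 1848.0 = 8002.8 kip·in.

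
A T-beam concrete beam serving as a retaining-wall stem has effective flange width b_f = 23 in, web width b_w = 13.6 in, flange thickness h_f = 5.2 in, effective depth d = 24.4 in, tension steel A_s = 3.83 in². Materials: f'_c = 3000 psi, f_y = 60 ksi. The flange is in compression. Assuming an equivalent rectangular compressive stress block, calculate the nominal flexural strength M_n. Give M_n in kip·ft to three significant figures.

M_n ≈ 430 kip·ft

Tension: T = A_s f_y = 3.83 × 60 = 229.8 kips.
Try a within the flange: a = T/(0.85 f'_c b_f) = 229.8/(0.85 × 3 × 23) = 3.918 in.
Since a = 3.918 ≤ h_f = 5.2 in, the stress block lies entirely in the flange; analyse as a rectangular beam of width b_f.
M_n = T(d − a/2) = 229.8 × (24.4 − 1.959) = 5156.9 kip·in.
M_n = 5156.9/12 = 429.74 kip·ft.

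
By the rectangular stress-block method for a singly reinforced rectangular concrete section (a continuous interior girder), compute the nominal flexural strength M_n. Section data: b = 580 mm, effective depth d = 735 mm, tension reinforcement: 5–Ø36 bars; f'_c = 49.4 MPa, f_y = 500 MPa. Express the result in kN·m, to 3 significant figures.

M_n ≈ 1740 kN·m

A_s = 5 × 1018 = 5090 mm².
T = A_s f_y = 5090 × 500 = 2545000 N = 2545 kN.
From C = T: a = T/(0.85 f'_c b) = 2545000/(0.85 × 49.4 × 580) = 104.50 mm.
M_n = T(d − a/2) = 2545 kN × (735 − 52.25) mm = 1737.60 kN·m.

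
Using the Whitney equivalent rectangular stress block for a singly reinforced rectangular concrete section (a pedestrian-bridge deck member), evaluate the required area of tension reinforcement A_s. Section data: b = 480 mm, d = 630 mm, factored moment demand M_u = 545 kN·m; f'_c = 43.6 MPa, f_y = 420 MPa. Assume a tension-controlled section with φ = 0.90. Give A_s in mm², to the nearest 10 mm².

M_n = M_u/φ = 545/0.90 = 605.556 kN·m.
With M_n = 0.85 f'_c a b (d − a/2), solve the quadratic for a:
a = d − √(d² − 2M_n/(0.85 f'_c b)) = 630 − √(630² − 2 × 605.556×10⁶/(0.85 × 43.6 × 480)) = 56.57 mm.
A_s = 0.85 f'_c a b / f_y = 0.85 × 43.6 × 56.57 × 480 / 420 = 2396.0 mm².

A_s ≈ 2400 mm²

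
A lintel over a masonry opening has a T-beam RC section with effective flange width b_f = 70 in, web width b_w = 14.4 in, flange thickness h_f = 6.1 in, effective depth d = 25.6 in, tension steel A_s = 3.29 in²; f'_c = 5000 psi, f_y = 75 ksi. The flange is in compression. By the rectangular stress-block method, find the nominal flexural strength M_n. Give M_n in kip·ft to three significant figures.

Tension: T = A_s f_y = 3.29 × 75 = 246.75 kips.
Try a within the flange: a = T/(0.85 f'_c b_f) = 246.75/(0.85 × 5 × 70) = 0.829 in.
Since a = 0.829 ≤ h_f = 6.1 in, the stress block lies entirely in the flange; analyse as a rectangular beam of width b_f.
M_n = T(d − a/2) = 246.75 × (25.6 − 0.4145) = 6214.5 kip·in.
M_n = 6214.5/12 = 517.88 kip·ft.

M_n ≈ 518 kip·ft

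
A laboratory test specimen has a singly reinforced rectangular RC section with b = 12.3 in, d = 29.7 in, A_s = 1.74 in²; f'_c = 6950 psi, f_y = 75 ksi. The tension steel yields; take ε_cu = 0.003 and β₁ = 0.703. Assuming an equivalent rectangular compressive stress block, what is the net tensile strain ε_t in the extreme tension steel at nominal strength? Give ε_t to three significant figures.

a = A_s f_y/(0.85 f'_c b) = 1.796 in.
β₁ = 0.703, so c = a/β₁ = 1.796/0.703 = 2.555 in.
From the linear strain diagram with ε_cu = 0.003: ε_t = 0.003 (d − c)/c = 0.003 × (29.7 − 2.555)/2.555 = 0.0319.
Since ε_t ≥ 0.005, the section is tension-controlled.

ε_t ≈ 0.0319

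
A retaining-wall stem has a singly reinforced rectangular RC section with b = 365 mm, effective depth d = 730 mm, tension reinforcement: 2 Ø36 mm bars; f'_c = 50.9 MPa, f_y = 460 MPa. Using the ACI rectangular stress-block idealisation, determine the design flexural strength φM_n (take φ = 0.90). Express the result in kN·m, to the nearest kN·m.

A_s = 2 × 1018 = 2036 mm².
T = A_s f_y = 2036 × 460 = 936560 N = 936.56 kN.
From C = T: a = T/(0.85 f'_c b) = 936560/(0.85 × 50.9 × 365) = 59.31 mm.
M_n = T(d − a/2) = 936.56 kN × (730 − 29.655) mm = 655.92 kN·m.
φM_n = 0.90 × 655.92 = 590.33 kN·m.

φM_n ≈ 590 kN·m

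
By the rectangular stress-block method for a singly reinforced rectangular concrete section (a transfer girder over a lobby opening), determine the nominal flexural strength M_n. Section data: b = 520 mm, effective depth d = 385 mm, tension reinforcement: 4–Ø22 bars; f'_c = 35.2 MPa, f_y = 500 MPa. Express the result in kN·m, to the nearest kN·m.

A_s = 4 × 380 = 1520 mm².
T = A_s f_y = 1520 × 500 = 760000 N = 760 kN.
From C = T: a = T/(0.85 f'_c b) = 760000/(0.85 × 35.2 × 520) = 48.85 mm.
M_n = T(d − a/2) = 760 kN × (385 − 24.425) mm = 274.04 kN·m.

M_n ≈ 274 kN·m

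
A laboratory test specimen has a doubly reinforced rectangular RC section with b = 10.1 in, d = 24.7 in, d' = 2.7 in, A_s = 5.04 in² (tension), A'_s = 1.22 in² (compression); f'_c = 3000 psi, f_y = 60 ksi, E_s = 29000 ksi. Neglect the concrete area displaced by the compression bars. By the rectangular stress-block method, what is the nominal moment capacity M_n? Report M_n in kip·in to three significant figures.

M_n ≈ 6250 kip·in

Assume both steels yield.
a = (A_s − A'_s) f_y/(0.85 f'_c b) = (5.04 − 1.22) × 60/(0.85 × 3 × 10.1) = 8.899 in.
c = a/β₁ = 8.899/0.85 = 10.469 in; ε'_s = 0.003(c − d')/c = 0.0022 ≥ ε_y = 0.0021, so the compression steel yields.
M_n = (A_s − A'_s) f_y (d − a/2) + A'_s f_y (d − d') = 229.2 × (24.7 − 4.4495) + 73.2 × (24.7 − 2.7) = 4641.4 + 1610.4 = 6251.8 kip·in.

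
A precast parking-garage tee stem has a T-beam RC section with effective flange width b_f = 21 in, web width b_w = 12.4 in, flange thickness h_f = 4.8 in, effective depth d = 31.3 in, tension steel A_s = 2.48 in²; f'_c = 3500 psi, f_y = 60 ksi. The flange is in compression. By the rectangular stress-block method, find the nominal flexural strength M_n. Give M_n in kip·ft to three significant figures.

Tension: T = A_s f_y = 2.48 × 60 = 148.8 kips.
Try a within the flange: a = T/(0.85 f'_c b_f) = 148.8/(0.85 × 3.5 × 21) = 2.382 in.
Since a = 2.382 ≤ h_f = 4.8 in, the stress block lies entirely in the flange; analyse as a rectangular beam of width b_f.
M_n = T(d − a/2) = 148.8 × (31.3 − 1.191) = 4480.2 kip·in.
M_n = 4480.2/12 = 373.35 kip·ft.

M_n ≈ 373 kip·ft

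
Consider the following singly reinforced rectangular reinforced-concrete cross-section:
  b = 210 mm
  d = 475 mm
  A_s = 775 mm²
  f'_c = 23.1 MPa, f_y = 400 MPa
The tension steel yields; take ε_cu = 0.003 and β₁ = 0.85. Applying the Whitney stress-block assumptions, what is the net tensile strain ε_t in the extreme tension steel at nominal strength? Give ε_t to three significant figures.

ε_t ≈ 0.0131

a = A_s f_y/(0.85 f'_c b) = 75.18 mm.
β₁ = 0.85, so c = a/β₁ = 75.18/0.85 = 88.45 mm.
From the linear strain diagram with ε_cu = 0.003: ε_t = 0.003 (d − c)/c = 0.003 × (475 − 88.45)/88.45 = 0.0131.
Since ε_t ≥ 0.005, the section is tension-controlled.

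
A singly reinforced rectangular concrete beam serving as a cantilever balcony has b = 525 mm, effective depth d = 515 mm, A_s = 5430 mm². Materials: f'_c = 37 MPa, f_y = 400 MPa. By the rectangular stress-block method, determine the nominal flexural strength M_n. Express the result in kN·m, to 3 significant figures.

T = A_s f_y = 5430 × 400 = 2172000 N = 2172 kN.
From C = T: a = T/(0.85 f'_c b) = 2172000/(0.85 × 37 × 525) = 131.55 mm.
M_n = T(d − a/2) = 2172 kN × (515 − 65.775) mm = 975.72 kN·m.

M_n ≈ 976 kN·m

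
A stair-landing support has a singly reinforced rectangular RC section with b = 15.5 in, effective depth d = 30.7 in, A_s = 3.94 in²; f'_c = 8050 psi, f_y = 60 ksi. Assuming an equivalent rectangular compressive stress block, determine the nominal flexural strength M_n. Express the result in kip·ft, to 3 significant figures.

T = A_s f_y = 3.94 × 60 = 236.4 kips.
a = T/(0.85 f'_c b) = 236.4/(0.85 × 8.05 × 15.5) = 2.229 in.
M_n = T(d − a/2) = 236.4 × (30.7 − 1.1145) = 6994.0 kip·in = 6994.0/12 = 582.83 kip·ft.

M_n ≈ 583 kip·ft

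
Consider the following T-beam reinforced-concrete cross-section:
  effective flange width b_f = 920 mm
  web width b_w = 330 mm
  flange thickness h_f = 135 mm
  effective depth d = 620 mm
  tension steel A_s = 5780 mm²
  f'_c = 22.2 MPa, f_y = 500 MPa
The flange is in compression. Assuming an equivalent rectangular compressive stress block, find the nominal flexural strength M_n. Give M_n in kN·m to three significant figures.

Tension: T = A_s f_y = 5780 × 500 = 2890000 N.
Try a within the flange: a = T/(0.85 f'_c b_f) = 2890000/(0.85 × 22.2 × 920) = 166.47 mm.
a = 166.47 > h_f = 135 mm: the block extends into the web. Split into flange-overhang and web parts.
C_f = 0.85 f'_c (b_f − b_w) h_f = 0.85 × 22.2 × (920 − 330) × 135 = 1502996 N.
Remaining web compression depth: a_w = (T − C_f)/(0.85 f'_c b_w) = (2890000 − 1502996)/(0.85 × 22.2 × 330) = 222.74 mm.
M_n = C_f(d − h_f/2) + (T − C_f)(d − a_w/2) = 1502996 × (620 − 67.5) + 1387004 × (620 − 111.37) = 830.41 + 705.47 = 1535.88 × 10⁶ N·mm.
M_n = 1535.88 kN·m.

M_n ≈ 1540 kN·m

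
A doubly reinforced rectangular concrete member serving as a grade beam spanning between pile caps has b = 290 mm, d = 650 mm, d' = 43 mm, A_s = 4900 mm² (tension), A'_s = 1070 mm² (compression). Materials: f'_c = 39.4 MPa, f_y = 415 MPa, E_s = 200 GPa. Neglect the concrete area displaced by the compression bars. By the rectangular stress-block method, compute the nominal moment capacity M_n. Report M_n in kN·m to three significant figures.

Assume both tension and compression steel yield.
Net tension couple steel: A_s − A'_s = 3830 mm².
a = (A_s − A'_s) f_y / (0.85 f'_c b) = 1589450/(0.85 × 39.4 × 290) = 163.66 mm.
c = a/β₁ = 163.66/0.769 = 212.82 mm; ε'_s = 0.003(c − d')/c = 0.0024 ≥ f_y/E_s = 0.0021, so compression steel does yield.
M_n = (A_s − A'_s) f_y (d − a/2) + A'_s f_y (d − d') = [1589450 × (650 − 81.83) + 444050 × (650 − 43)] × 10⁻⁶ = 903.08 + 269.54 = 1172.62 kN·m.

M_n ≈ 1170 kN·m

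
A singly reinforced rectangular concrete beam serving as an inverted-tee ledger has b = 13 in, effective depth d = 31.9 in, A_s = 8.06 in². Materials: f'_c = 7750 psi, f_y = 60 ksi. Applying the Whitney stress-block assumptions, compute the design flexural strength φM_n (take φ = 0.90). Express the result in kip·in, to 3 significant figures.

T = A_s f_y = 8.06 × 60 = 483.6 kips.
a = T/(0.85 f'_c b) = 483.6/(0.85 × 7.75 × 13) = 5.647 in.
M_n = T(d − a/2) = 483.6 × (31.9 − 2.8235) = 14061.4 kip·in.
φM_n = 0.90 × 14061.4 = 12655.3 kip·in.

φM_n ≈ 12700 kip·in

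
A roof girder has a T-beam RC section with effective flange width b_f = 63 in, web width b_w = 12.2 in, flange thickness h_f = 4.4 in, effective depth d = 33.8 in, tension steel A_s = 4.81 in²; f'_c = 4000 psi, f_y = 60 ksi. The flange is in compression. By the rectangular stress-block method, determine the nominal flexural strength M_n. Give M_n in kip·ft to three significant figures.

M_n ≈ 797 kip·ft

Tension: T = A_s f_y = 4.81 × 60 = 288.6 kips.
Try a within the flange: a = T/(0.85 f'_c b_f) = 288.6/(0.85 × 4 × 63) = 1.347 in.
Since a = 1.347 ≤ h_f = 4.4 in, the stress block lies entirely in the flange; analyse as a rectangular beam of width b_f.
M_n = T(d − a/2) = 288.6 × (33.8 − 0.6735) = 9560.3 kip·in.
M_n = 9560.3/12 = 796.69 kip·ft.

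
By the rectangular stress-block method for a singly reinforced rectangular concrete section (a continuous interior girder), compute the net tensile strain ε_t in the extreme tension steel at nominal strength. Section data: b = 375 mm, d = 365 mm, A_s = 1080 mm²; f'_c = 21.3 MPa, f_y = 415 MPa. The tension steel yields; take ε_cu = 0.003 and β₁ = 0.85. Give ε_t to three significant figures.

ε_t ≈ 0.0111

a = A_s f_y/(0.85 f'_c b) = 66.01 mm.
β₁ = 0.85, so c = a/β₁ = 66.01/0.85 = 77.66 mm.
From the linear strain diagram with ε_cu = 0.003: ε_t = 0.003 (d − c)/c = 0.003 × (365 − 77.66)/77.66 = 0.0111.
Since ε_t ≥ 0.005, the section is tension-controlled.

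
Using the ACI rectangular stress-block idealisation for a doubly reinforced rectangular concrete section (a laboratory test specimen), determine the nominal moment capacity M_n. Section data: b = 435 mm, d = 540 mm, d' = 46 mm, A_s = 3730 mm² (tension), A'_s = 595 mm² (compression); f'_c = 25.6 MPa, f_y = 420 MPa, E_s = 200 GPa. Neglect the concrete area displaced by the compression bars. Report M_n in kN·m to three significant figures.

Assume both tension and compression steel yield.
Net tension couple steel: A_s − A'_s = 3135 mm².
a = (A_s − A'_s) f_y / (0.85 f'_c b) = 1316700/(0.85 × 25.6 × 435) = 139.10 mm.
c = a/β₁ = 139.10/0.85 = 163.65 mm; ε'_s = 0.003(c − d')/c = 0.0022 ≥ f_y/E_s = 0.0021, so compression steel does yield.
M_n = (A_s − A'_s) f_y (d − a/2) + A'_s f_y (d − d') = [1316700 × (540 − 69.55) + 249900 × (540 − 46)] × 10⁻⁶ = 619.44 + 123.45 = 742.89 kN·m.

M_n ≈ 743 kN·m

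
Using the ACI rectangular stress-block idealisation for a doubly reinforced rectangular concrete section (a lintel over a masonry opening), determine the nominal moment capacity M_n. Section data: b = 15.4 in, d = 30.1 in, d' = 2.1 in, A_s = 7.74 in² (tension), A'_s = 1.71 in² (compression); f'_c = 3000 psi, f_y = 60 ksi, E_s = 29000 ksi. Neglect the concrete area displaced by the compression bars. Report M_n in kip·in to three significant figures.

M_n ≈ 12100 kip·in

Assume both steels yield.
a = (A_s − A'_s) f_y/(0.85 f'_c b) = (7.74 − 1.71) × 60/(0.85 × 3 × 15.4) = 9.213 in.
c = a/β₁ = 9.213/0.85 = 10.839 in; ε'_s = 0.003(c − d')/c = 0.0024 ≥ ε_y = 0.0021, so the compression steel yields.
M_n = (A_s − A'_s) f_y (d − a/2) + A'_s f_y (d − d') = 361.8 × (30.1 − 4.6065) + 102.6 × (30.1 − 2.1) = 9223.5 + 2872.8 = 12096.3 kip·in.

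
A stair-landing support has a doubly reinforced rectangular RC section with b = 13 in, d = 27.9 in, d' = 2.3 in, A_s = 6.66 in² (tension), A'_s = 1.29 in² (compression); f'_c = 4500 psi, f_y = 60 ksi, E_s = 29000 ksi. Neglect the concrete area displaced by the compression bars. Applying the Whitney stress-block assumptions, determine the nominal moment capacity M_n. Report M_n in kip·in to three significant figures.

Assume both steels yield.
a = (A_s − A'_s) f_y/(0.85 f'_c b) = (6.66 − 1.29) × 60/(0.85 × 4.5 × 13) = 6.480 in.
c = a/β₁ = 6.480/0.825 = 7.855 in; ε'_s = 0.003(c − d')/c = 0.0021 ≥ ε_y = 0.0021, so the compression steel yields.
M_n = (A_s − A'_s) f_y (d − a/2) + A'_s f_y (d − d') = 322.2 × (27.9 − 3.24) + 77.4 × (27.9 − 2.3) = 7945.5 + 1981.4 = 9926.9 kip·in.

M_n ≈ 9930 kip·in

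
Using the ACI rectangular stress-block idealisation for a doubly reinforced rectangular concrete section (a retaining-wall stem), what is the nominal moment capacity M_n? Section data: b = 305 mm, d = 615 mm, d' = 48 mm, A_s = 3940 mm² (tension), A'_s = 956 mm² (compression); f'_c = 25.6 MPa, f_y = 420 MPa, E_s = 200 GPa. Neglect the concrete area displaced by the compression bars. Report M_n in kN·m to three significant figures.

Assume both tension and compression steel yield.
Net tension couple steel: A_s − A'_s = 2984 mm².
a = (A_s − A'_s) f_y / (0.85 f'_c b) = 1253280/(0.85 × 25.6 × 305) = 188.84 mm.
c = a/β₁ = 188.84/0.85 = 222.16 mm; ε'_s = 0.003(c − d')/c = 0.0024 ≥ f_y/E_s = 0.0021, so compression steel does yield.
M_n = (A_s − A'_s) f_y (d − a/2) + A'_s f_y (d − d') = [1253280 × (615 − 94.42) + 401520 × (615 − 48)] × 10⁻⁶ = 652.43 + 227.66 = 880.09 kN·m.

M_n ≈ 880 kN·m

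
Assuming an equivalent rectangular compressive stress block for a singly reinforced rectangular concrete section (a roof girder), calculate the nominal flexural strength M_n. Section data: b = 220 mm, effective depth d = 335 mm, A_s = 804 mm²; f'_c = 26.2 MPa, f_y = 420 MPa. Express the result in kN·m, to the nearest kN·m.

M_n ≈ 101 kN·m

T = A_s f_y = 804 × 420 = 337680 N = 337.68 kN.
From C = T: a = T/(0.85 f'_c b) = 337680/(0.85 × 26.2 × 220) = 68.92 mm.
M_n = T(d − a/2) = 337.68 kN × (335 − 34.46) mm = 101.49 kN·m.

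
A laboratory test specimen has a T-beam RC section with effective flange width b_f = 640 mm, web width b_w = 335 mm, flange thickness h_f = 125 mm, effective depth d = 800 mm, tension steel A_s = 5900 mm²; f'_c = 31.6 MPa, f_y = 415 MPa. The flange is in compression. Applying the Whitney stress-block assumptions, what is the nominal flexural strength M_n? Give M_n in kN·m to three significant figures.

Tension: T = A_s f_y = 5900 × 415 = 2448500 N.
Try a within the flange: a = T/(0.85 f'_c b_f) = 2448500/(0.85 × 31.6 × 640) = 142.43 mm.
a = 142.43 > h_f = 125 mm: the block extends into the web. Split into flange-overhang and web parts.
C_f = 0.85 f'_c (b_f − b_w) h_f = 0.85 × 31.6 × (640 − 335) × 125 = 1024038 N.
Remaining web compression depth: a_w = (T − C_f)/(0.85 f'_c b_w) = (2448500 − 1024038)/(0.85 × 31.6 × 335) = 158.31 mm.
M_n = C_f(d − h_f/2) + (T − C_f)(d − a_w/2) = 1024038 × (800 − 62.5) + 1424462 × (800 − 79.155) = 755.23 + 1026.82 = 1782.05 × 10⁶ N·mm.
M_n = 1782.05 kN·m.

M_n ≈ 1780 kN·m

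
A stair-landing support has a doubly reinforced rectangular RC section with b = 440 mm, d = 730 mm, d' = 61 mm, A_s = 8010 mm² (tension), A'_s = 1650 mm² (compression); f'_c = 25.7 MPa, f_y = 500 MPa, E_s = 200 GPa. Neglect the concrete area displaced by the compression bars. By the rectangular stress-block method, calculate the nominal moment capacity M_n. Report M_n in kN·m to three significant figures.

Assume both tension and compression steel yield.
Net tension couple steel: A_s − A'_s = 6360 mm².
a = (A_s − A'_s) f_y / (0.85 f'_c b) = 3180000/(0.85 × 25.7 × 440) = 330.84 mm.
c = a/β₁ = 330.84/0.85 = 389.22 mm; ε'_s = 0.003(c − d')/c = 0.0025 ≥ f_y/E_s = 0.0025, so compression steel does yield.
M_n = (A_s − A'_s) f_y (d − a/2) + A'_s f_y (d − d') = [3180000 × (730 − 165.42) + 825000 × (730 − 61)] × 10⁻⁶ = 1795.36 + 551.93 = 2347.29 kN·m.

M_n ≈ 2350 kN·m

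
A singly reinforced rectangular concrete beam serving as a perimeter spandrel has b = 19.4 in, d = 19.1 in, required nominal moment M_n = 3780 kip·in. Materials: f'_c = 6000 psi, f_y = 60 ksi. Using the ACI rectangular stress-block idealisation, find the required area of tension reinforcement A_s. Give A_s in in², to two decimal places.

A_s ≈ 3.49 in²

From M_n = 0.85 f'_c a b (d − a/2):
a = d − √(d² − 2M_n/(0.85 f'_c b)) = 19.1 − √(19.1² − 2 × 3780/(0.85 × 6 × 19.4)) = 2.118 in.
A_s = 0.85 f'_c a b / f_y = 0.85 × 6 × 2.118 × 19.4 / 60 = 3.493 in².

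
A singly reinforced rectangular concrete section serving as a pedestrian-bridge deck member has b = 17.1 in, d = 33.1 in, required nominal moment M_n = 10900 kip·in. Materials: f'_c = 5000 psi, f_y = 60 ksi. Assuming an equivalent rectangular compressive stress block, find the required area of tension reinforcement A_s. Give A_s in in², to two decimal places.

A_s ≈ 5.93 in²

From M_n = 0.85 f'_c a b (d − a/2):
a = d − √(d² − 2M_n/(0.85 f'_c b)) = 33.1 − √(33.1² − 2 × 10900/(0.85 × 5 × 17.1)) = 4.893 in.
A_s = 0.85 f'_c a b / f_y = 0.85 × 5 × 4.893 × 17.1 / 60 = 5.927 in².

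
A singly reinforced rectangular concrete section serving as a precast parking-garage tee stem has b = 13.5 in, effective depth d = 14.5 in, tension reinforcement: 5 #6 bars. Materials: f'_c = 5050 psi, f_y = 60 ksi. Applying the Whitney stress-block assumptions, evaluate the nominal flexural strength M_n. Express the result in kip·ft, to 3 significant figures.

M_n ≈ 147 kip·ft

A_s = 5 × 0.44 = 2.2 in².
T = A_s f_y = 2.2 × 60 = 132 kips.
a = T/(0.85 f'_c b) = 132/(0.85 × 5.05 × 13.5) = 2.278 in.
M_n = T(d − a/2) = 132 × (14.5 − 1.139) = 1763.7 kip·in = 1763.7/12 = 146.98 kip·ft.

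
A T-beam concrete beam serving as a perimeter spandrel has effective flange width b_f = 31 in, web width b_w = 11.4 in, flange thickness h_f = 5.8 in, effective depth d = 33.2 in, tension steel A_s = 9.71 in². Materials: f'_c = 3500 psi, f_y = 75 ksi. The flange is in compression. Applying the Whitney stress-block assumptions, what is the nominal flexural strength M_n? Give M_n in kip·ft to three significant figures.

Tension: T = A_s f_y = 9.71 × 75 = 728.25 kips.
Try a within the flange: a = T/(0.85 f'_c b_f) = 728.25/(0.85 × 3.5 × 31) = 7.896 in.
a = 7.896 > h_f = 5.8 in: the block extends into the web. Split into flange-overhang and web parts.
C_f = 0.85 f'_c (b_f − b_w) h_f = 0.85 × 3.5 × (31 − 11.4) × 5.8 = 338.2 kips.
Remaining web compression depth: a_w = (T − C_f)/(0.85 f'_c b_w) = (728.25 − 338.2)/(0.85 × 3.5 × 11.4) = 11.501 in.
M_n = C_f(d − h_f/2) + (T − C_f)(d − a_w/2) = 338.2 × (33.2 − 2.9) + 390.05 × (33.2 − 5.7505) = 10247.5 + 10706.7 = 20954.2 kip·in.
M_n = 20954.2/12 = 1746.18 kip·ft.

M_n ≈ 1750 kip·ft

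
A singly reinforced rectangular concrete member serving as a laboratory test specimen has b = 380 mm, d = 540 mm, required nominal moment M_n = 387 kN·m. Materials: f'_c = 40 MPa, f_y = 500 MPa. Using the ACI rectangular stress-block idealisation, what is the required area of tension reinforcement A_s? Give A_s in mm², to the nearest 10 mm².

A_s ≈ 1520 mm²

With M_n = 0.85 f'_c a b (d − a/2), solve the quadratic for a:
a = d − √(d² − 2M_n/(0.85 f'_c b)) = 540 − √(540² − 2 × 387×10⁶/(0.85 × 40 × 380)) = 58.66 mm.
A_s = 0.85 f'_c a b / f_y = 0.85 × 40 × 58.66 × 380 / 500 = 1515.8 mm².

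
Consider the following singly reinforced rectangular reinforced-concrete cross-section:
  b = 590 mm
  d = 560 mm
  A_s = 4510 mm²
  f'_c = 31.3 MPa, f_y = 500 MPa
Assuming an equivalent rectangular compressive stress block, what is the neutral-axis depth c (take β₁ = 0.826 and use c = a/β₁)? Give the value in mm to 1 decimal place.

c ≈ 173.9 mm

T = A_s f_y = 4510 × 500 = 2255000 N = 2255 kN.
Setting C = 0.85 f'_c a b equal to T: a = 2255000/(0.85 × 31.3 × 590) = 143.658 mm.
With β₁ = 0.826, c = a/β₁ = 143.658/0.826 = 173.9 mm.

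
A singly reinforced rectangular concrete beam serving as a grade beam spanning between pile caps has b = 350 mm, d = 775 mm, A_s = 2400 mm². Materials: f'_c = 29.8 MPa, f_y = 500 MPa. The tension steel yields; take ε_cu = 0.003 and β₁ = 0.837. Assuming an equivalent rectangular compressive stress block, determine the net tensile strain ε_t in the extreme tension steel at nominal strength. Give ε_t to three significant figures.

ε_t ≈ 0.0114

a = A_s f_y/(0.85 f'_c b) = 135.36 mm.
β₁ = 0.837, so c = a/β₁ = 135.36/0.837 = 161.72 mm.
From the linear strain diagram with ε_cu = 0.003: ε_t = 0.003 (d − c)/c = 0.003 × (775 − 161.72)/161.72 = 0.0114.
Since ε_t ≥ 0.005, the section is tension-controlled.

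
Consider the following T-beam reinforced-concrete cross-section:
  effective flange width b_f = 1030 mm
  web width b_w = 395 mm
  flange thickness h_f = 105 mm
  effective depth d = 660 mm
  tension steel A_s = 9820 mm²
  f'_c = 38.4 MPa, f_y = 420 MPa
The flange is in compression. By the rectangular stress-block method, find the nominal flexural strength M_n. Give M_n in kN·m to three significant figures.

M_n ≈ 2460 kN·m

Tension: T = A_s f_y = 9820 × 420 = 4124400 N.
Try a within the flange: a = T/(0.85 f'_c b_f) = 4124400/(0.85 × 38.4 × 1030) = 122.68 mm.
a = 122.68 > h_f = 105 mm: the block extends into the web. Split into flange-overhang and web parts.
C_f = 0.85 f'_c (b_f − b_w) h_f = 0.85 × 38.4 × (1030 − 395) × 105 = 2176272 N.
Remaining web compression depth: a_w = (T − C_f)/(0.85 f'_c b_w) = (4124400 − 2176272)/(0.85 × 38.4 × 395) = 151.10 mm.
M_n = C_f(d − h_f/2) + (T − C_f)(d − a_w/2) = 2176272 × (660 − 52.5) + 1948128 × (660 − 75.55) = 1322.09 + 1138.58 = 2460.67 × 10⁶ N·mm.
M_n = 2460.67 kN·m.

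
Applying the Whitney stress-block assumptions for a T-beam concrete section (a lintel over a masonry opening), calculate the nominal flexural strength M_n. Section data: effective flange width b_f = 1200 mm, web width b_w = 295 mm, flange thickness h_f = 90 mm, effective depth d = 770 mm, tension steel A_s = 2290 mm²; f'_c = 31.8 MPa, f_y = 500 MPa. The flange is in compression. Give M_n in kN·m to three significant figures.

Tension: T = A_s f_y = 2290 × 500 = 1145000 N.
Try a within the flange: a = T/(0.85 f'_c b_f) = 1145000/(0.85 × 31.8 × 1200) = 35.30 mm.
Since a = 35.30 ≤ h_f = 90 mm, the stress block lies entirely in the flange; analyse as a rectangular beam of width b_f.
M_n = T(d − a/2) = 1145000 × (770 − 17.65) = 861.44 × 10⁶ N·mm.
M_n = 861.44 kN·m.

M_n ≈ 861 kN·m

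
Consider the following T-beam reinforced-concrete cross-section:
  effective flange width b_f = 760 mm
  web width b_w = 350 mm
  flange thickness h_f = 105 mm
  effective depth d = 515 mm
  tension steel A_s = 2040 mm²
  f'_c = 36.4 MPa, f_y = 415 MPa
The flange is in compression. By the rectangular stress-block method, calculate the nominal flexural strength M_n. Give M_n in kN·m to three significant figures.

Tension: T = A_s f_y = 2040 × 415 = 846600 N.
Try a within the flange: a = T/(0.85 f'_c b_f) = 846600/(0.85 × 36.4 × 760) = 36.00 mm.
Since a = 36.00 ≤ h_f = 105 mm, the stress block lies entirely in the flange; analyse as a rectangular beam of width b_f.
M_n = T(d − a/2) = 846600 × (515 − 18) = 420.76 × 10⁶ N·mm.
M_n = 420.76 kN·m.

M_n ≈ 421 kN·m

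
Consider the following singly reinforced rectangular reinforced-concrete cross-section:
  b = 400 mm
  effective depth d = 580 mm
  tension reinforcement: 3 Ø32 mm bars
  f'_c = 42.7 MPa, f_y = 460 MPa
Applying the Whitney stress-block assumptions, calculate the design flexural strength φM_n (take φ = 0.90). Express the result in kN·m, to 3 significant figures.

A_s = 3 × 804 = 2412 mm².
T = A_s f_y = 2412 × 460 = 1109520 N = 1109.52 kN.
From C = T: a = T/(0.85 f'_c b) = 1109520/(0.85 × 42.7 × 400) = 76.42 mm.
M_n = T(d − a/2) = 1109.52 kN × (580 − 38.21) mm = 601.13 kN·m.
φM_n = 0.90 × 601.13 = 541.02 kN·m.

φM_n ≈ 541 kN·m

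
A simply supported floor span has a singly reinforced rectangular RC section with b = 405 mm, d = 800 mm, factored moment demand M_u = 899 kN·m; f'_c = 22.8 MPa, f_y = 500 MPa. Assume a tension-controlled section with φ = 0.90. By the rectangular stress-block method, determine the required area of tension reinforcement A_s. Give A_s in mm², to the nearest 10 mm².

A_s ≈ 2810 mm²

M_n = M_u/φ = 899/0.90 = 998.889 kN·m.
With M_n = 0.85 f'_c a b (d − a/2), solve the quadratic for a:
a = d − √(d² − 2M_n/(0.85 f'_c b)) = 800 − √(800² − 2 × 998.889×10⁶/(0.85 × 22.8 × 405)) = 179.14 mm.
A_s = 0.85 f'_c a b / f_y = 0.85 × 22.8 × 179.14 × 405 / 500 = 2812.1 mm².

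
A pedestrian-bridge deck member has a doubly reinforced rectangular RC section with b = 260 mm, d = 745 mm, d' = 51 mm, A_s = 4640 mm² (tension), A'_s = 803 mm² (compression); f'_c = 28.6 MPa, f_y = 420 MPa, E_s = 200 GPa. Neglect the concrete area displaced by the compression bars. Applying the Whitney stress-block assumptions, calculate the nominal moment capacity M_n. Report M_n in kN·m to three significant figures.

Assume both tension and compression steel yield.
Net tension couple steel: A_s − A'_s = 3837 mm².
a = (A_s − A'_s) f_y / (0.85 f'_c b) = 1611540/(0.85 × 28.6 × 260) = 254.97 mm.
c = a/β₁ = 254.97/0.846 = 301.38 mm; ε'_s = 0.003(c − d')/c = 0.0025 ≥ f_y/E_s = 0.0021, so compression steel does yield.
M_n = (A_s − A'_s) f_y (d − a/2) + A'_s f_y (d − d') = [1611540 × (745 − 127.485) + 337260 × (745 − 51)] × 10⁻⁶ = 995.15 + 234.06 = 1229.21 kN·m.

M_n ≈ 1230 kN·m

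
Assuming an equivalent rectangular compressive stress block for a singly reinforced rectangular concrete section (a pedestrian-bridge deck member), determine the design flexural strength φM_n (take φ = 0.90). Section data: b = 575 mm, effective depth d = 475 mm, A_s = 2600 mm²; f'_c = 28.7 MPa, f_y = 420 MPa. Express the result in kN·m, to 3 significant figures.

φM_n ≈ 429 kN·m

T = A_s f_y = 2600 × 420 = 1092000 N = 1092 kN.
From C = T: a = T/(0.85 f'_c b) = 1092000/(0.85 × 28.7 × 575) = 77.85 mm.
M_n = T(d − a/2) = 1092 kN × (475 − 38.925) mm = 476.19 kN·m.
φM_n = 0.90 × 476.19 = 428.57 kN·m.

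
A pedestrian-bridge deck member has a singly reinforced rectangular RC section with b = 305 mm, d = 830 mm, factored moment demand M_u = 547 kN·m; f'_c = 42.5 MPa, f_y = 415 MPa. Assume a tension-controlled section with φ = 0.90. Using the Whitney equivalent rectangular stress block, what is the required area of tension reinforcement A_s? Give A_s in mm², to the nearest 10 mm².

M_n = M_u/φ = 547/0.90 = 607.778 kN·m.
With M_n = 0.85 f'_c a b (d − a/2), solve the quadratic for a:
a = d − √(d² − 2M_n/(0.85 f'_c b)) = 830 − √(830² − 2 × 607.778×10⁶/(0.85 × 42.5 × 305)) = 69.36 mm.
A_s = 0.85 f'_c a b / f_y = 0.85 × 42.5 × 69.36 × 305 / 415 = 1841.5 mm².

A_s ≈ 1840 mm²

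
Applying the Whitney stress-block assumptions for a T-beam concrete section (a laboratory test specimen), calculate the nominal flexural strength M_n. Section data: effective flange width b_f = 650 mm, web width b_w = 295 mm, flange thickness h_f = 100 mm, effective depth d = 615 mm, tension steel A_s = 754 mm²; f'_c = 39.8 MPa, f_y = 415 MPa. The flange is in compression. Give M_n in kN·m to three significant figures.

M_n ≈ 190 kN·m

Tension: T = A_s f_y = 754 × 415 = 312910 N.
Try a within the flange: a = T/(0.85 f'_c b_f) = 312910/(0.85 × 39.8 × 650) = 14.23 mm.
Since a = 14.23 ≤ h_f = 100 mm, the stress block lies entirely in the flange; analyse as a rectangular beam of width b_f.
M_n = T(d − a/2) = 312910 × (615 − 7.115) = 190.21 × 10⁶ N·mm.
M_n = 190.21 kN·m.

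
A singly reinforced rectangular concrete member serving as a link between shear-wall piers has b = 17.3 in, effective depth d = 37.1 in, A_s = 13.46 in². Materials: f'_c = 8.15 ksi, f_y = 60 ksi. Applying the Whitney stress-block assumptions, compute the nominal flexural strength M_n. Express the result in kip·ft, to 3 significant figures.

M_n ≈ 2270 kip·ft

T = A_s f_y = 13.46 × 60 = 807.6 kips.
a = T/(0.85 f'_c b) = 807.6/(0.85 × 8.15 × 17.3) = 6.739 in.
M_n = T(d − a/2) = 807.6 × (37.1 − 3.3695) = 27240.8 kip·in = 27240.8/12 = 2270.07 kip·ft.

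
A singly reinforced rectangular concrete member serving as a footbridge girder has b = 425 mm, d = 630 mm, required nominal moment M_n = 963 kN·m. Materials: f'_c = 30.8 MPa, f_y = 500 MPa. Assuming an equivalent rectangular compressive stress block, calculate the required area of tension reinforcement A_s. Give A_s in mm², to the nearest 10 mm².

With M_n = 0.85 f'_c a b (d − a/2), solve the quadratic for a:
a = d − √(d² − 2M_n/(0.85 f'_c b)) = 630 − √(630² − 2 × 963×10⁶/(0.85 × 30.8 × 425)) = 156.93 mm.
A_s = 0.85 f'_c a b / f_y = 0.85 × 30.8 × 156.93 × 425 / 500 = 3492.2 mm².

A_s ≈ 3490 mm²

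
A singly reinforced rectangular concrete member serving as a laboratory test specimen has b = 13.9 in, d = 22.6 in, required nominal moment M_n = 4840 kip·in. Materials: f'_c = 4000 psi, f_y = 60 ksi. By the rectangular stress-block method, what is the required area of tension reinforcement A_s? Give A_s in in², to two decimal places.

A_s ≈ 4.02 in²

From M_n = 0.85 f'_c a b (d − a/2):
a = d − √(d² − 2M_n/(0.85 f'_c b)) = 22.6 − √(22.6² − 2 × 4840/(0.85 × 4 × 13.9)) = 5.109 in.
A_s = 0.85 f'_c a b / f_y = 0.85 × 4 × 5.109 × 13.9 / 60 = 4.024 in².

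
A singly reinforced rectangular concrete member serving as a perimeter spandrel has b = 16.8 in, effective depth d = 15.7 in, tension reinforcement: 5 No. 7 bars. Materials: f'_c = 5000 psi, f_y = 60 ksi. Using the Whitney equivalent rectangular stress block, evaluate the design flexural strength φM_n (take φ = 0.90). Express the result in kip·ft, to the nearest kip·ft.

φM_n ≈ 195 kip·ft

A_s = 5 × 0.6 = 3 in².
T = A_s f_y = 3 × 60 = 180 kips.
a = T/(0.85 f'_c b) = 180/(0.85 × 5 × 16.8) = 2.521 in.
M_n = T(d − a/2) = 180 × (15.7 − 1.2605) = 2599.1 kip·in = 2599.1/12 = 216.59 kip·ft.
φM_n = 0.90 × 216.59 = 194.93 kip·ft.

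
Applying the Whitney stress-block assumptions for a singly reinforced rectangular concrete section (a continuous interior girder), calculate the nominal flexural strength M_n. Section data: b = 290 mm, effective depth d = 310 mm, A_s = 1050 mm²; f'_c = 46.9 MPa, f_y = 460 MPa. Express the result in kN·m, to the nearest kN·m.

T = A_s f_y = 1050 × 460 = 483000 N = 483 kN.
From C = T: a = T/(0.85 f'_c b) = 483000/(0.85 × 46.9 × 290) = 41.78 mm.
M_n = T(d − a/2) = 483 kN × (310 − 20.89) mm = 139.64 kN·m.

M_n ≈ 140 kN·m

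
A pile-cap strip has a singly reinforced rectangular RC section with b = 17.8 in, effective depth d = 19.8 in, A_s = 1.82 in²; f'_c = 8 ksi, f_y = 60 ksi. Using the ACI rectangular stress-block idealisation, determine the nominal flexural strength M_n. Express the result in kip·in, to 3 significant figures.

T = A_s f_y = 1.82 × 60 = 109.2 kips.
a = T/(0.85 f'_c b) = 109.2/(0.85 × 8 × 17.8) = 0.902 in.
M_n = T(d − a/2) = 109.2 × (19.8 − 0.451) = 2112.9 kip·in.

M_n ≈ 2110 kip·in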